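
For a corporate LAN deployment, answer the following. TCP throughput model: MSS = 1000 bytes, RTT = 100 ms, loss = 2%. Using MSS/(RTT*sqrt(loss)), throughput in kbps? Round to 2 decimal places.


Given: MSS = 1000 bytes, RTT = 100 ms, loss = 2%
RTT in seconds = 100 / 1000 = 0.1
Loss rate = 2% = 0.02
sqrt(loss) = sqrt(0.02) = 0.141421356237
Throughput (bytes/s) = 1000 / (0.1 * 0.141421356237) = 70710.6781
Throughput (kbps) = 70710.6781 * 8 / 1000 = 565.685425 -> 565.69 kbps (2 dp)

565.69


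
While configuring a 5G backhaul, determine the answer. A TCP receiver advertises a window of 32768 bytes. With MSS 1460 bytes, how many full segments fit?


Given: RWND = 32768 bytes, MSS = 1460 bytes
Full segments = floor(RWND / MSS)
Full segments = floor(32768 / 1460)
Full segments = floor(22.4438) = 22

22


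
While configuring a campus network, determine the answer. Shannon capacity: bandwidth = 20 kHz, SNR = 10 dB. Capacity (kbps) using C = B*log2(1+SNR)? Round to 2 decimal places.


Given: B = 20 kHz, SNR = 10 dB
SNR linear = 10^(10/10) = 10
1 + SNR = 11
log2(11) = 3.4594316186
C = 20 * 1000 * 3.4594316186 = 69188.6324 bps
C = 69.188632 kbps -> 69.19 kbps (2 dp)

69.19


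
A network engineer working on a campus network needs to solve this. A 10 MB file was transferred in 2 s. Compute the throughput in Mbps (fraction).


Given: file = 10 MB, time = 2 s
File in Mb = 10 * 8 = 80 Mb
Throughput = 80 / 2 Mbps
Throughput = 40 Mbps

40


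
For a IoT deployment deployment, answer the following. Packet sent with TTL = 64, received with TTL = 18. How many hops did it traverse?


Given: initial TTL = 64, received TTL = 18
Hops = initial TTL - received TTL
Hops = 64 - 18 = 46

46


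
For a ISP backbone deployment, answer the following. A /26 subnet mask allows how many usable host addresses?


Given: subnet mask /26
Host bits = 32 - 26 = 6
Total addresses = 2^6 = 64
Usable hosts = 64 - 2 (network + broadcast) = 62

62


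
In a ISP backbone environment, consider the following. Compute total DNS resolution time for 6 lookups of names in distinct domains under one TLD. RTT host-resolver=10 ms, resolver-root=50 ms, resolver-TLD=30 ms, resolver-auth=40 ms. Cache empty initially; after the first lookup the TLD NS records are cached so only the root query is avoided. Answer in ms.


Lookup 1 (cold cache): local + root + TLD + auth = 10 + 50 + 30 + 40 = 130 ms
Lookups 2..6 (TLD NS cached -> skip root; new domain -> still ask TLD and auth): local + TLD + auth = 10 + 30 + 40 = 80 ms each
Remaining 5 lookups: 5 * 80 = 400 ms
Total = 130 + 400 = 530 ms

530


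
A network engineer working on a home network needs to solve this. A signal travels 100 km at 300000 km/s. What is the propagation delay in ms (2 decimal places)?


Given: distance = 100 km, speed = 300000 km/s
Delay = distance / speed = 100 / 300000 seconds
Delay in ms = 100 * 1000 / 300000
Delay = 0.3333 ms
Rounded to 2 dp = 0.33 ms

0.33


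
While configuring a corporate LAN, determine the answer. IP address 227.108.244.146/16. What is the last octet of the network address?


Given: IP = 227.108.244.146, prefix = /16
Subnet mask = 255.255.0.0
Last octet of IP: 146
Last octet of mask: 0
Network last octet = 146 AND 0 = 0

0


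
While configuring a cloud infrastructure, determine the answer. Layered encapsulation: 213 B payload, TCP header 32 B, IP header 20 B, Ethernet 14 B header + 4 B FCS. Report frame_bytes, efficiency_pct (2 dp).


TCP segment = 213 + 32 = 245 B
IP packet = 245 + 20 = 265 B
Ethernet frame = 265 + 14 + 4 = 283 B
Efficiency = app / frame = 213 / 283 = 0.752650 = 75.2650% -> 75.27% (2 dp)

283, 75.27


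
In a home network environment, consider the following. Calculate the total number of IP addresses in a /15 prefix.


Given: CIDR prefix /15
Host bits = 32 - 15 = 17
Total addresses = 2^17 = 131072

131072


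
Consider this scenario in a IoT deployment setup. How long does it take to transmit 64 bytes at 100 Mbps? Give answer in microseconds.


Given: packet = 64 bytes, bandwidth = 100 Mbps
Packet in bits = 64 * 8 = 512 bits
Bandwidth = 100 * 10^6 = 100000000 bps
Time = 512 / 100000000 seconds
Time in us = 512 * 10^6 / 100000000 = 5.12

5.12


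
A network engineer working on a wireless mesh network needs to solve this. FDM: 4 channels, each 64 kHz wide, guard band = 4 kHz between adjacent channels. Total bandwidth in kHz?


Given: 4 channels, 64 kHz each, guard = 4 kHz
Channel bandwidth = 4 * 64 = 256 kHz
Guard bands = 3 gaps * 4 kHz = 12 kHz
Total = 256 + 12 = 268 kHz

268


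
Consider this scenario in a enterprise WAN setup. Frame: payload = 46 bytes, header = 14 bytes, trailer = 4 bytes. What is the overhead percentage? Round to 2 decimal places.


Given: payload = 46 B, header = 14 B, trailer = 4 B
Overhead bytes = header + trailer = 14 + 4 = 18
Total frame = payload + overhead = 46 + 18 = 64
Overhead % = 18 / 64 * 100 = 28.1250% -> 28.13% (2 dp)

28.13


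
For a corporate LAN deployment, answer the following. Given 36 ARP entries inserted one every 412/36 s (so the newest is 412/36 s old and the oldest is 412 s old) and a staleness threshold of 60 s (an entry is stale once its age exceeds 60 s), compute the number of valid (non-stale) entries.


Ages are k * 412/36 s for k = 1..36 (spacing = 11.4444 s).
Entry k is valid iff k * 412/36 <= 60 iff k <= 36 * 60 / 412 = 5.2427
n_valid = floor(5.2427) = 5
(n_stale = 36 - 5 = 31)

5


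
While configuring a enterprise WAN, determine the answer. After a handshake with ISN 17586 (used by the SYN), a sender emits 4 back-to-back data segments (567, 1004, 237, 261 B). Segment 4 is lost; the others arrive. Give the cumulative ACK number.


SYN uses sequence number 17586; first data byte = ISN + 1 = 17587.
Segment 1: SEQ = 17587, len = 567 B, covers [17587, 18153]
Segment 2: SEQ = 18154, len = 1004 B, covers [18154, 19157]
Segment 3: SEQ = 19158, len = 237 B, covers [19158, 19394]
Segment 4: SEQ = 19395, len = 261 B, covers [19395, 19655] [LOST]
In-order data received: bytes [17587, 19394] (segments 1..3).
Segment 4 missing -> gap begins at byte 19395.
Cumulative ACK = next expected in-order byte = 17587 + 567 + 1004 + 237 = 19395

19395


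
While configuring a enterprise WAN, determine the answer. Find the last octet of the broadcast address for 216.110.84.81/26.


Given: IP = 216.110.84.81, prefix = /26
Host bits = 32 - 26 = 6
Network last octet = 81 AND mask = 64
Host part size = 2^6 - 1 = 63
Broadcast last octet = 64 OR 63 = 127

127


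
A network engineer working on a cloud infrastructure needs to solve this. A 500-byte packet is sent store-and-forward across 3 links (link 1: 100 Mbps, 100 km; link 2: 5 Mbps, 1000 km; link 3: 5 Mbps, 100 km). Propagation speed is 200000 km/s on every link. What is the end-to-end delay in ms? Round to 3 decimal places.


Packet = 500 bytes = 4000 bits. Store-and-forward: sum (t_trans + t_prop) per link.
Link 1: t_trans = 4000/(100*10^6) s = 0.0400 ms; t_prop = 100/200000 s = 0.5000 ms; subtotal = 0.5400 ms
Link 2: t_trans = 4000/(5*10^6) s = 0.8000 ms; t_prop = 1000/200000 s = 5.0000 ms; subtotal = 5.8000 ms
Link 3: t_trans = 4000/(5*10^6) s = 0.8000 ms; t_prop = 100/200000 s = 0.5000 ms; subtotal = 1.3000 ms
End-to-end = 0.5400 + 5.8000 + 1.3000 = 7.6400 ms -> 7.640 ms (3 dp)

7.640


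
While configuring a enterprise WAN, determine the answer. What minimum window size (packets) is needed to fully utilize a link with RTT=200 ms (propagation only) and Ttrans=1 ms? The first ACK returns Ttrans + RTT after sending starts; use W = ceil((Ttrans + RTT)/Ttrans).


Given: Ttrans = 1 ms, RTT = 200 ms (= 2 * Tprop, Tprop = 100 ms)
Time until first ACK returns = Ttrans + RTT = 1 + 200 = 201 ms
Need W * Ttrans >= Ttrans + RTT  ->  W >= (Ttrans + RTT) / Ttrans
(Ttrans + RTT) / Ttrans = 201 / 1 = 201
W_min = ceil(201) = 201

201


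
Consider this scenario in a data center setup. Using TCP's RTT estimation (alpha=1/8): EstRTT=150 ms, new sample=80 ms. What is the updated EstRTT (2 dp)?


Given: EstRTT = 150 ms, SampleRTT = 80 ms, alpha = 1/8
New EstRTT = (1 - alpha) * EstRTT + alpha * SampleRTT
(7/8) * 150 = 131.25
(1/8) * 80 = 10
New EstRTT = 131.25 + 10 = 141.25 ms -> 141.25 ms (2 dp)

141.25


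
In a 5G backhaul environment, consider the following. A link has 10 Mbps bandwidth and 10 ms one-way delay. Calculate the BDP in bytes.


Given: bandwidth = 10 Mbps, delay = 10 ms
BDP in bits = 10 * 10^6 * 10 / 1000
BDP in bits = 100000
BDP in bytes = 100000 / 8 = 12500

12500


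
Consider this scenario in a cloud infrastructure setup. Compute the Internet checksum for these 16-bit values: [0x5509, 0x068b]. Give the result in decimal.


Given words: [0x5509, 0x068b]
Step 1: Sum all words
Raw sum = 21769 + 1675 = 23444
One's complement = ~23444 & 0xFFFF = 42091

42091


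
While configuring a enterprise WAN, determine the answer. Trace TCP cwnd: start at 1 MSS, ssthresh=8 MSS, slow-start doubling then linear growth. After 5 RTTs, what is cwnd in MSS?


RTT 0: cwnd = 1 MSS (initial)
RTT 1: cwnd = 2 MSS (slow start, doubled)
RTT 2: cwnd = 4 MSS (slow start, doubled)
RTT 3: cwnd = 8 MSS (slow start, doubled)
RTT 4: cwnd = 9 MSS (congestion avoidance, +1)
RTT 5: cwnd = 10 MSS (congestion avoidance, +1)

10


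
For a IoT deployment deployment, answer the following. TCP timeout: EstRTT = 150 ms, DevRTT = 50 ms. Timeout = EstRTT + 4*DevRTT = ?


Given: EstRTT = 150 ms, DevRTT = 50 ms
Timeout = EstRTT + 4 * DevRTT
4 * DevRTT = 4 * 50 = 200
Timeout = 150 + 200 = 350 ms

350


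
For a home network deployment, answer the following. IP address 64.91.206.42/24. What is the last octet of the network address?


Given: IP = 64.91.206.42, prefix = /24
Subnet mask = 255.255.255.0
Last octet of IP: 42
Last octet of mask: 0
Network last octet = 42 AND 0 = 0

0


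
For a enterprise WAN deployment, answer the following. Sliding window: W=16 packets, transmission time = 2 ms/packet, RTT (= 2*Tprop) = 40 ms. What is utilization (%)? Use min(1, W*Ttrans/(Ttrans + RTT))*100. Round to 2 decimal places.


Given: W = 16, Ttrans = 2 ms, RTT = 40 ms (= 2 * Tprop, Tprop = 20 ms)
Cycle time = Ttrans + RTT = 2 + 40 = 42 ms (first packet sent until its ACK returns)
W * Ttrans = 16 * 2 = 32 ms of sending per cycle
W * Ttrans / (Ttrans + RTT) = 32 / 42 = 0.761905
U = min(1, 0.761905) = 0.761905
U% = 76.19%

76.19


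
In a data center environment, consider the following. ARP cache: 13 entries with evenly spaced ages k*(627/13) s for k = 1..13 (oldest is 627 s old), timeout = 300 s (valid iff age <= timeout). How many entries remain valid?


Ages are k * 627/13 s for k = 1..13 (spacing = 48.2308 s).
Entry k is valid iff k * 627/13 <= 300 iff k <= 13 * 300 / 627 = 6.2201
n_valid = floor(6.2201) = 6
(n_stale = 13 - 6 = 7)

6


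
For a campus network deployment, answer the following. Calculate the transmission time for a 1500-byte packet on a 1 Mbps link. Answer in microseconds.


Given: packet = 1500 bytes, bandwidth = 1 Mbps
Packet in bits = 1500 * 8 = 12000 bits
Bandwidth = 1 * 10^6 = 1000000 bps
Time = 12000 / 1000000 seconds
Time in us = 12000 * 10^6 / 1000000 = 12000

12000


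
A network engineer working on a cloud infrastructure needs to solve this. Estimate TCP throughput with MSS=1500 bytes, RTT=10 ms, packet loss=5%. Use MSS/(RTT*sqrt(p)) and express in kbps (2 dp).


Given: MSS = 1500 bytes, RTT = 10 ms, loss = 5%
RTT in seconds = 10 / 1000 = 0.01
Loss rate = 5% = 0.05
sqrt(loss) = sqrt(0.05) = 0.223606797750
Throughput (bytes/s) = 1500 / (0.01 * 0.223606797750) = 670820.3932
Throughput (kbps) = 670820.3932 * 8 / 1000 = 5366.563146 -> 5366.56 kbps (2 dp)

5366.56


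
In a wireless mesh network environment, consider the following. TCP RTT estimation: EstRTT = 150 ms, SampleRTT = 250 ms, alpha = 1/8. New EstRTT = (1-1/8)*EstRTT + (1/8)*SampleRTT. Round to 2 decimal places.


Given: EstRTT = 150 ms, SampleRTT = 250 ms, alpha = 1/8
New EstRTT = (1 - alpha) * EstRTT + alpha * SampleRTT
(7/8) * 150 = 131.25
(1/8) * 250 = 31.25
New EstRTT = 131.25 + 31.25 = 162.5 ms -> 162.50 ms (2 dp)

162.50


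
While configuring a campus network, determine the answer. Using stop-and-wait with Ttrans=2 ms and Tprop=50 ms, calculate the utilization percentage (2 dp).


Given: Ttrans = 2 ms, Tprop = 50 ms
RTT = 2 * Tprop = 2 * 50 = 100 ms
U = Ttrans / (Ttrans + RTT)
U = 2 / (2 + 100)
U = 2 / 102 = 0.019608
U% = 1.96%

1.96


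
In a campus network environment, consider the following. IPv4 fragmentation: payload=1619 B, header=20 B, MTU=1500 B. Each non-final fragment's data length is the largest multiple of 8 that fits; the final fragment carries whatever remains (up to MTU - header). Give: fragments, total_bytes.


Max data per non-final fragment = floor((MTU - header)/8)*8 = floor((1500 - 20)/8)*8 = floor(1480/8)*8 = 1480 B
Final fragment needs no 8-byte alignment: it can carry up to MTU - header = 1480 B
Non-final fragments needed = ceil((payload - 1480) / 1480) = ceil(139/1480) = ceil(0.0939) = 1
Number of fragments = 1 + 1 = 2
Fragment sizes (data): 1 * 1480 B + 139 B (last, 139 <= 1480 OK)
Total bytes sent = payload + n_frags * header = 1619 + 2*20 = 1619 + 40 = 1659 B

2, 1659


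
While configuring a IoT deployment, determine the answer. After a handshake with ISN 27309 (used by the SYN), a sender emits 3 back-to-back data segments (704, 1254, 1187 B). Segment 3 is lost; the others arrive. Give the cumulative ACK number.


SYN uses sequence number 27309; first data byte = ISN + 1 = 27310.
Segment 1: SEQ = 27310, len = 704 B, covers [27310, 28013]
Segment 2: SEQ = 28014, len = 1254 B, covers [28014, 29267]
Segment 3: SEQ = 29268, len = 1187 B, covers [29268, 30454] [LOST]
In-order data received: bytes [27310, 29267] (segments 1..2).
Segment 3 missing -> gap begins at byte 29268.
Cumulative ACK = next expected in-order byte = 27310 + 704 + 1254 = 29268

29268


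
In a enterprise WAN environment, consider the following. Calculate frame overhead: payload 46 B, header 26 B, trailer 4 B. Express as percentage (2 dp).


Given: payload = 46 B, header = 26 B, trailer = 4 B
Overhead bytes = header + trailer = 26 + 4 = 30
Total frame = payload + overhead = 46 + 30 = 76
Overhead % = 30 / 76 * 100 = 39.4737% -> 39.47% (2 dp)

39.47


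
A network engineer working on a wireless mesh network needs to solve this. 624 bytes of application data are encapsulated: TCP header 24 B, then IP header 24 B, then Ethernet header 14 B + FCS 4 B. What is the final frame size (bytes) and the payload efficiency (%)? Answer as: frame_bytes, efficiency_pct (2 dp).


TCP segment = 624 + 24 = 648 B
IP packet = 648 + 24 = 672 B
Ethernet frame = 672 + 14 + 4 = 690 B
Efficiency = app / frame = 624 / 690 = 0.904348 = 90.4348% -> 90.43% (2 dp)

690, 90.43


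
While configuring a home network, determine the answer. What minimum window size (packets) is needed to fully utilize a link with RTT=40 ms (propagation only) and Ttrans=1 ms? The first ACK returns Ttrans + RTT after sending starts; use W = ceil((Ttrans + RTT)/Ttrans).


Given: Ttrans = 1 ms, RTT = 40 ms (= 2 * Tprop, Tprop = 20 ms)
Time until first ACK returns = Ttrans + RTT = 1 + 40 = 41 ms
Need W * Ttrans >= Ttrans + RTT  ->  W >= (Ttrans + RTT) / Ttrans
(Ttrans + RTT) / Ttrans = 41 / 1 = 41
W_min = ceil(41) = 41

41


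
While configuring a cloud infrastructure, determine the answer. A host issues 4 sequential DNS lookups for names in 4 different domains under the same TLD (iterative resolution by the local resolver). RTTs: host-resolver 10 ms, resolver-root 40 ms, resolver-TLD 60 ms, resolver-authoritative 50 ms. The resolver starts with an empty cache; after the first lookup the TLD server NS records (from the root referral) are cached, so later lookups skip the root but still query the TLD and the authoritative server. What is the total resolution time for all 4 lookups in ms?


Lookup 1 (cold cache): local + root + TLD + auth = 10 + 40 + 60 + 50 = 160 ms
Lookups 2..4 (TLD NS cached -> skip root; new domain -> still ask TLD and auth): local + TLD + auth = 10 + 60 + 50 = 120 ms each
Remaining 3 lookups: 3 * 120 = 360 ms
Total = 160 + 360 = 520 ms

520


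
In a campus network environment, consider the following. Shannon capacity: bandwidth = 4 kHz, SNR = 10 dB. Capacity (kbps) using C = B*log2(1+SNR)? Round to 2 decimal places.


Given: B = 4 kHz, SNR = 10 dB
SNR linear = 10^(10/10) = 10
1 + SNR = 11
log2(11) = 3.4594316186
C = 4 * 1000 * 3.4594316186 = 13837.7265 bps
C = 13.837726 kbps -> 13.84 kbps (2 dp)

13.84


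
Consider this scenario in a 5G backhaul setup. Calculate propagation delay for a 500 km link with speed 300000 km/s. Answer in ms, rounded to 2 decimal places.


Given: distance = 500 km, speed = 300000 km/s
Delay = distance / speed = 500 / 300000 seconds
Delay in ms = 500 * 1000 / 300000
Delay = 1.6667 ms
Rounded to 2 dp = 1.67 ms

1.67


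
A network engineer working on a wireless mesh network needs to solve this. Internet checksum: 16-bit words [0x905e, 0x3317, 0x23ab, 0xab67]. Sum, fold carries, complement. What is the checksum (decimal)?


Given words: [0x905e, 0x3317, 0x23ab, 0xab67]
Step 1: Sum all words
Raw sum = 36958 + 13079 + 9131 + 43879 = 103047
Step 2: Fold carry: (37511 + 1) = 37512
One's complement = ~37512 & 0xFFFF = 28023

28023


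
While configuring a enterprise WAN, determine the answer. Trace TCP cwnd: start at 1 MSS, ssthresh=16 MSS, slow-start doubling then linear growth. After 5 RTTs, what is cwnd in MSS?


RTT 0: cwnd = 1 MSS (initial)
RTT 1: cwnd = 2 MSS (slow start, doubled)
RTT 2: cwnd = 4 MSS (slow start, doubled)
RTT 3: cwnd = 8 MSS (slow start, doubled)
RTT 4: cwnd = 16 MSS (slow start, doubled)
RTT 5: cwnd = 17 MSS (congestion avoidance, +1)

17


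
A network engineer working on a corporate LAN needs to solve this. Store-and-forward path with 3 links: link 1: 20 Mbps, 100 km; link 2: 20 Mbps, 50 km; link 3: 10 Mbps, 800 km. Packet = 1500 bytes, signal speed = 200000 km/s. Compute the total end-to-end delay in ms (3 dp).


Packet = 1500 bytes = 12000 bits. Store-and-forward: sum (t_trans + t_prop) per link.
Link 1: t_trans = 12000/(20*10^6) s = 0.6000 ms; t_prop = 100/200000 s = 0.5000 ms; subtotal = 1.1000 ms
Link 2: t_trans = 12000/(20*10^6) s = 0.6000 ms; t_prop = 50/200000 s = 0.2500 ms; subtotal = 0.8500 ms
Link 3: t_trans = 12000/(10*10^6) s = 1.2000 ms; t_prop = 800/200000 s = 4.0000 ms; subtotal = 5.2000 ms
End-to-end = 1.1000 + 0.8500 + 5.2000 = 7.1500 ms -> 7.150 ms (3 dp)

7.150


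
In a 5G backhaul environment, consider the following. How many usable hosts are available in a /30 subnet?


Given: subnet mask /30
Host bits = 32 - 30 = 2
Total addresses = 2^2 = 4
Usable hosts = 4 - 2 (network + broadcast) = 2

2


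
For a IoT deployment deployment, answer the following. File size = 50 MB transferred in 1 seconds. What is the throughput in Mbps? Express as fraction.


Given: file = 50 MB, time = 1 s
File in Mb = 50 * 8 = 400 Mb
Throughput = 400 / 1 Mbps
Throughput = 400 Mbps

400


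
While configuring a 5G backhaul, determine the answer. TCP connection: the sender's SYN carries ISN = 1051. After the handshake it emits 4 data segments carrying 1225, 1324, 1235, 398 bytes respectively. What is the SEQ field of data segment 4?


The SYN occupies sequence number ISN = 1051, so the first data byte is ISN + 1 = 1052.
SEQ of data segment i = (ISN + 1) + sum of payload sizes of segments 1..i-1.
Segment 1: SEQ = 1052, payload = 1225 bytes
Segment 2: SEQ = 2277, payload = 1324 bytes
Segment 3: SEQ = 3601, payload = 1235 bytes
Segment 4: SEQ = 4836, payload = 398 bytes
SEQ of segment 4 = 1052 + 1225 + 1324 + 1235 = 4836

4836


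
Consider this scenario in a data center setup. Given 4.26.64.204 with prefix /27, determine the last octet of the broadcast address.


Given: IP = 4.26.64.204, prefix = /27
Host bits = 32 - 27 = 5
Network last octet = 204 AND mask = 192
Host part size = 2^5 - 1 = 31
Broadcast last octet = 192 OR 31 = 223

223


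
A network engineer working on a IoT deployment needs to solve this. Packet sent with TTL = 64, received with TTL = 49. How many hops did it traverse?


Given: initial TTL = 64, received TTL = 49
Hops = initial TTL - received TTL
Hops = 64 - 49 = 15

15


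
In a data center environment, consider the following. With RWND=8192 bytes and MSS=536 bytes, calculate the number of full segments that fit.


Given: RWND = 8192 bytes, MSS = 536 bytes
Full segments = floor(RWND / MSS)
Full segments = floor(8192 / 536)
Full segments = floor(15.2836) = 15

15


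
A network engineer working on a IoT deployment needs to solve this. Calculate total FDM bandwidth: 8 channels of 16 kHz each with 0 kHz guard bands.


Given: 8 channels, 16 kHz each, guard = 0 kHz
Channel bandwidth = 8 * 16 = 128 kHz
Guard bands = 7 gaps * 0 kHz = 0 kHz
Total = 128 + 0 = 128 kHz

128


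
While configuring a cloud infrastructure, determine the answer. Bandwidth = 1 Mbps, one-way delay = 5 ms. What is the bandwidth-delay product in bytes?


Given: bandwidth = 1 Mbps, delay = 5 ms
BDP in bits = 1 * 10^6 * 5 / 1000
BDP in bits = 5000
BDP in bytes = 5000 / 8 = 625

625


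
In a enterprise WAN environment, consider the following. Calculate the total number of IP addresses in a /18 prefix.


Given: CIDR prefix /18
Host bits = 32 - 18 = 14
Total addresses = 2^14 = 16384

16384


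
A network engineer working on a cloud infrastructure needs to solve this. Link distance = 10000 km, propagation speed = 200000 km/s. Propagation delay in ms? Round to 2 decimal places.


Given: distance = 10000 km, speed = 200000 km/s
Delay = distance / speed = 10000 / 200000 seconds
Delay in ms = 10000 * 1000 / 200000
Delay = 50.0000 ms
Rounded to 2 dp = 50.00 ms

50.00


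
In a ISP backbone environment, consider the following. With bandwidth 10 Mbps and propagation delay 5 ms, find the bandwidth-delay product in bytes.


Given: bandwidth = 10 Mbps, delay = 5 ms
BDP in bits = 10 * 10^6 * 5 / 1000
BDP in bits = 50000
BDP in bytes = 50000 / 8 = 6250

6250


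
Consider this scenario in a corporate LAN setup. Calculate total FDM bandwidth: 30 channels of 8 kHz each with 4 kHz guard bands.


Given: 30 channels, 8 kHz each, guard = 4 kHz
Channel bandwidth = 30 * 8 = 240 kHz
Guard bands = 29 gaps * 4 kHz = 116 kHz
Total = 240 + 116 = 356 kHz

356


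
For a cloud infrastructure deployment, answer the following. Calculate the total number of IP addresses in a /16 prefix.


Given: CIDR prefix /16
Host bits = 32 - 16 = 16
Total addresses = 2^16 = 65536

65536


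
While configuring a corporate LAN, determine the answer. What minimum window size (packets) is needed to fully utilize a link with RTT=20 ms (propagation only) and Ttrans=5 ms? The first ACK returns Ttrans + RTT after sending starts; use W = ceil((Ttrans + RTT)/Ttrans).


Given: Ttrans = 5 ms, RTT = 20 ms (= 2 * Tprop, Tprop = 10 ms)
Time until first ACK returns = Ttrans + RTT = 5 + 20 = 25 ms
Need W * Ttrans >= Ttrans + RTT  ->  W >= (Ttrans + RTT) / Ttrans
(Ttrans + RTT) / Ttrans = 25 / 5 = 5
W_min = ceil(5) = 5

5


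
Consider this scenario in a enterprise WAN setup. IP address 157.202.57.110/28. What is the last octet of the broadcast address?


Given: IP = 157.202.57.110, prefix = /28
Host bits = 32 - 28 = 4
Network last octet = 110 AND mask = 96
Host part size = 2^4 - 1 = 15
Broadcast last octet = 96 OR 15 = 111

111


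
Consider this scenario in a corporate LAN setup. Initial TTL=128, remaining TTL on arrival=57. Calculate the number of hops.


Given: initial TTL = 128, received TTL = 57
Hops = initial TTL - received TTL
Hops = 128 - 57 = 71

71


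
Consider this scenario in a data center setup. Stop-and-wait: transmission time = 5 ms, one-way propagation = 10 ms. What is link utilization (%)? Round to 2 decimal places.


Given: Ttrans = 5 ms, Tprop = 10 ms
RTT = 2 * Tprop = 2 * 10 = 20 ms
U = Ttrans / (Ttrans + RTT)
U = 5 / (5 + 20)
U = 5 / 25 = 0.2
U% = 20.00%

20.00


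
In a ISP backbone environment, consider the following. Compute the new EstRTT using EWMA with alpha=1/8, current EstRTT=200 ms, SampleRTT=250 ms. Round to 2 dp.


Given: EstRTT = 200 ms, SampleRTT = 250 ms, alpha = 1/8
New EstRTT = (1 - alpha) * EstRTT + alpha * SampleRTT
(7/8) * 200 = 175
(1/8) * 250 = 31.25
New EstRTT = 175 + 31.25 = 206.25 ms -> 206.25 ms (2 dp)

206.25


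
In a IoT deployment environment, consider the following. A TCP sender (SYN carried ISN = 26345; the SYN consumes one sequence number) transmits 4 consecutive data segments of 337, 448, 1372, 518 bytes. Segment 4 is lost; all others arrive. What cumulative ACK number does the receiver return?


SYN uses sequence number 26345; first data byte = ISN + 1 = 26346.
Segment 1: SEQ = 26346, len = 337 B, covers [26346, 26682]
Segment 2: SEQ = 26683, len = 448 B, covers [26683, 27130]
Segment 3: SEQ = 27131, len = 1372 B, covers [27131, 28502]
Segment 4: SEQ = 28503, len = 518 B, covers [28503, 29020] [LOST]
In-order data received: bytes [26346, 28502] (segments 1..3).
Segment 4 missing -> gap begins at byte 28503.
Cumulative ACK = next expected in-order byte = 26346 + 337 + 448 + 1372 = 28503

28503


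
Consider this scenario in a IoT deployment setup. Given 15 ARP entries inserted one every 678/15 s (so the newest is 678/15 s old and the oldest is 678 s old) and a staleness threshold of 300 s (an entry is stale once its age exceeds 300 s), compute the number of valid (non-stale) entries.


Ages are k * 678/15 s for k = 1..15 (spacing = 45.2000 s).
Entry k is valid iff k * 678/15 <= 300 iff k <= 15 * 300 / 678 = 6.6372
n_valid = floor(6.6372) = 6
(n_stale = 15 - 6 = 9)

6


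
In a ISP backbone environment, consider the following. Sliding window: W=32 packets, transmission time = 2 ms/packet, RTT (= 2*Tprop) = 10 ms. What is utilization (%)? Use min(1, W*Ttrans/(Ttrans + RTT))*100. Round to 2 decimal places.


Given: W = 32, Ttrans = 2 ms, RTT = 10 ms (= 2 * Tprop, Tprop = 5 ms)
Cycle time = Ttrans + RTT = 2 + 10 = 12 ms (first packet sent until its ACK returns)
W * Ttrans = 32 * 2 = 64 ms of sending per cycle
W * Ttrans / (Ttrans + RTT) = 64 / 12 = 5.333333
U = min(1, 5.333333) = 1.000000
U% = 100.00%

100.00


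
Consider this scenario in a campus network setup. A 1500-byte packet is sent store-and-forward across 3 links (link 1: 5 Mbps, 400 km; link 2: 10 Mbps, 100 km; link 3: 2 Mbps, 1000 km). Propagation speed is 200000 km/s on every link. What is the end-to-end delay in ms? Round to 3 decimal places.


Packet = 1500 bytes = 12000 bits. Store-and-forward: sum (t_trans + t_prop) per link.
Link 1: t_trans = 12000/(5*10^6) s = 2.4000 ms; t_prop = 400/200000 s = 2.0000 ms; subtotal = 4.4000 ms
Link 2: t_trans = 12000/(10*10^6) s = 1.2000 ms; t_prop = 100/200000 s = 0.5000 ms; subtotal = 1.7000 ms
Link 3: t_trans = 12000/(2*10^6) s = 6.0000 ms; t_prop = 1000/200000 s = 5.0000 ms; subtotal = 11.0000 ms
End-to-end = 4.4000 + 1.7000 + 11.0000 = 17.1000 ms -> 17.100 ms (3 dp)

17.100


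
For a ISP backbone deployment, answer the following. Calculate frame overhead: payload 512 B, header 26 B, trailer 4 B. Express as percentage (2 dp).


Given: payload = 512 B, header = 26 B, trailer = 4 B
Overhead bytes = header + trailer = 26 + 4 = 30
Total frame = payload + overhead = 512 + 30 = 542
Overhead % = 30 / 542 * 100 = 5.5351% -> 5.54% (2 dp)

5.54


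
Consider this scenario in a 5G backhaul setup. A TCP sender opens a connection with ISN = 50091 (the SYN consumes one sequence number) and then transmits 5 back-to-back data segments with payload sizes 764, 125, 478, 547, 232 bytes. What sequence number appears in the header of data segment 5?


The SYN occupies sequence number ISN = 50091, so the first data byte is ISN + 1 = 50092.
SEQ of data segment i = (ISN + 1) + sum of payload sizes of segments 1..i-1.
Segment 1: SEQ = 50092, payload = 764 bytes
Segment 2: SEQ = 50856, payload = 125 bytes
Segment 3: SEQ = 50981, payload = 478 bytes
Segment 4: SEQ = 51459, payload = 547 bytes
Segment 5: SEQ = 52006, payload = 232 bytes
SEQ of segment 5 = 50092 + 764 + 125 + 478 + 547 = 52006

52006


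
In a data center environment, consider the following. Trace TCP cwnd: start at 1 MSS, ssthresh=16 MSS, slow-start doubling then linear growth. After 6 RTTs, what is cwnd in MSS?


RTT 0: cwnd = 1 MSS (initial)
RTT 1: cwnd = 2 MSS (slow start, doubled)
RTT 2: cwnd = 4 MSS (slow start, doubled)
RTT 3: cwnd = 8 MSS (slow start, doubled)
RTT 4: cwnd = 16 MSS (slow start, doubled)
RTT 5: cwnd = 17 MSS (congestion avoidance, +1)
RTT 6: cwnd = 18 MSS (congestion avoidance, +1)

18


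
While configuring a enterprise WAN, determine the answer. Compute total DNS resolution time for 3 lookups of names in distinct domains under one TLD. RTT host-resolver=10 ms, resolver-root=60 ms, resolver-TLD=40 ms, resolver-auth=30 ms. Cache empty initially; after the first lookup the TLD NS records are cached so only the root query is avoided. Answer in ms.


Lookup 1 (cold cache): local + root + TLD + auth = 10 + 60 + 40 + 30 = 140 ms
Lookups 2..3 (TLD NS cached -> skip root; new domain -> still ask TLD and auth): local + TLD + auth = 10 + 40 + 30 = 80 ms each
Remaining 2 lookups: 2 * 80 = 160 ms
Total = 140 + 160 = 300 ms

300


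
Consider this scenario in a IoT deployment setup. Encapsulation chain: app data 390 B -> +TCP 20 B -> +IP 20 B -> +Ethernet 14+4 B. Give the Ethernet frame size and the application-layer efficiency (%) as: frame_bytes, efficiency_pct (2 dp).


TCP segment = 390 + 20 = 410 B
IP packet = 410 + 20 = 430 B
Ethernet frame = 430 + 14 + 4 = 448 B
Efficiency = app / frame = 390 / 448 = 0.870536 = 87.0536% -> 87.05% (2 dp)

448, 87.05


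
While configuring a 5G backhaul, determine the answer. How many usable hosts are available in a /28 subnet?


Given: subnet mask /28
Host bits = 32 - 28 = 4
Total addresses = 2^4 = 16
Usable hosts = 16 - 2 (network + broadcast) = 14

14


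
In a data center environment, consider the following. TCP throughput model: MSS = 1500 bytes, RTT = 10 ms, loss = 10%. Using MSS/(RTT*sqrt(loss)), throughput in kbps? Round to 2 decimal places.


Given: MSS = 1500 bytes, RTT = 10 ms, loss = 10%
RTT in seconds = 10 / 1000 = 0.01
Loss rate = 10% = 0.1
sqrt(loss) = sqrt(0.1) = 0.316227766017
Throughput (bytes/s) = 1500 / (0.01 * 0.316227766017) = 474341.6490
Throughput (kbps) = 474341.6490 * 8 / 1000 = 3794.733192 -> 3794.73 kbps (2 dp)

3794.73


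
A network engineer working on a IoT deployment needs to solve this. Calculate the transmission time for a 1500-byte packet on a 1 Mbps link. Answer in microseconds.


Given: packet = 1500 bytes, bandwidth = 1 Mbps
Packet in bits = 1500 * 8 = 12000 bits
Bandwidth = 1 * 10^6 = 1000000 bps
Time = 12000 / 1000000 seconds
Time in us = 12000 * 10^6 / 1000000 = 12000

12000


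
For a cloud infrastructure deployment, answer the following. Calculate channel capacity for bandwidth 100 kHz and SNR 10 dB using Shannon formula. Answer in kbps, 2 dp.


Given: B = 100 kHz, SNR = 10 dB
SNR linear = 10^(10/10) = 10
1 + SNR = 11
log2(11) = 3.4594316186
C = 100 * 1000 * 3.4594316186 = 345943.1619 bps
C = 345.943162 kbps -> 345.94 kbps (2 dp)

345.94


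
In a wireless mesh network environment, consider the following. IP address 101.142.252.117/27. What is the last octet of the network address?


Given: IP = 101.142.252.117, prefix = /27
Subnet mask = 255.255.255.224
Last octet of IP: 117
Last octet of mask: 224
Network last octet = 117 AND 224 = 96

96


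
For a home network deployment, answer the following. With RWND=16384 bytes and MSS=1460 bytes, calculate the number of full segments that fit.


Given: RWND = 16384 bytes, MSS = 1460 bytes
Full segments = floor(RWND / MSS)
Full segments = floor(16384 / 1460)
Full segments = floor(11.2219) = 11

11


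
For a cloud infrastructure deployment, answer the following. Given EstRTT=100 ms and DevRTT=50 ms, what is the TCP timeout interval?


Given: EstRTT = 100 ms, DevRTT = 50 ms
Timeout = EstRTT + 4 * DevRTT
4 * DevRTT = 4 * 50 = 200
Timeout = 100 + 200 = 300 ms

300


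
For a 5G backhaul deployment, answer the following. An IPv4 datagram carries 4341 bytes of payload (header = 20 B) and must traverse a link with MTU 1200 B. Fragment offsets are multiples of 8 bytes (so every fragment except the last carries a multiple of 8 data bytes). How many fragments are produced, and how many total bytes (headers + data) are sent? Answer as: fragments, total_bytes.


Max data per non-final fragment = floor((MTU - header)/8)*8 = floor((1200 - 20)/8)*8 = floor(1180/8)*8 = 1176 B
Final fragment needs no 8-byte alignment: it can carry up to MTU - header = 1180 B
Non-final fragments needed = ceil((payload - 1180) / 1176) = ceil(3161/1176) = ceil(2.6879) = 3
Number of fragments = 3 + 1 = 4
Fragment sizes (data): 3 * 1176 B + 813 B (last, 813 <= 1180 OK)
Total bytes sent = payload + n_frags * header = 4341 + 4*20 = 4341 + 80 = 4421 B

4, 4421


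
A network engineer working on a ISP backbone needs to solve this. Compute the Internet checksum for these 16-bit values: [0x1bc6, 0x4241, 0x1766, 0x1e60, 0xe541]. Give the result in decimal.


Given words: [0x1bc6, 0x4241, 0x1766, 0x1e60, 0xe541]
Step 1: Sum all words
Raw sum = 7110 + 16961 + 5990 + 7776 + 58689 = 96526
Step 2: Fold carry: (30990 + 1) = 30991
One's complement = ~30991 & 0xFFFF = 34544

34544


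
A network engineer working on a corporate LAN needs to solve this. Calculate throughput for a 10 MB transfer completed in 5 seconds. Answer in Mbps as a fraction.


Given: file = 10 MB, time = 5 s
File in Mb = 10 * 8 = 80 Mb
Throughput = 80 / 5 Mbps
Throughput = 16 Mbps

16


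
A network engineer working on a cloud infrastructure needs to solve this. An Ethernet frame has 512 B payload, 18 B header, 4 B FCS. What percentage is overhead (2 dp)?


Given: payload = 512 B, header = 18 B, trailer = 4 B
Overhead bytes = header + trailer = 18 + 4 = 22
Total frame = payload + overhead = 512 + 22 = 534
Overhead % = 22 / 534 * 100 = 4.1199% -> 4.12% (2 dp)

4.12


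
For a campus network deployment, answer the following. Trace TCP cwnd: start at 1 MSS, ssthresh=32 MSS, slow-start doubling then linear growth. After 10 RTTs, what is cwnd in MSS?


RTT 0: cwnd = 1 MSS (initial)
RTT 1: cwnd = 2 MSS (slow start, doubled)
RTT 2: cwnd = 4 MSS (slow start, doubled)
RTT 3: cwnd = 8 MSS (slow start, doubled)
RTT 4: cwnd = 16 MSS (slow start, doubled)
RTT 5: cwnd = 32 MSS (slow start, doubled)
RTT 6: cwnd = 33 MSS (congestion avoidance, +1)
RTT 7: cwnd = 34 MSS (congestion avoidance, +1)
RTT 8: cwnd = 35 MSS (congestion avoidance, +1)
RTT 9: cwnd = 36 MSS (congestion avoidance, +1)
RTT 10: cwnd = 37 MSS (congestion avoidance, +1)

37


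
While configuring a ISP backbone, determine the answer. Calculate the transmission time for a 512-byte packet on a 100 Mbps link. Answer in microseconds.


Given: packet = 512 bytes, bandwidth = 100 Mbps
Packet in bits = 512 * 8 = 4096 bits
Bandwidth = 100 * 10^6 = 100000000 bps
Time = 4096 / 100000000 seconds
Time in us = 4096 * 10^6 / 100000000 = 40.96

40.96


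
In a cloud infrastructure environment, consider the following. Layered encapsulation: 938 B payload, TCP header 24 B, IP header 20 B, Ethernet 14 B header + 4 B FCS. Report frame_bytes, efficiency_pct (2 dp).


TCP segment = 938 + 24 = 962 B
IP packet = 962 + 20 = 982 B
Ethernet frame = 982 + 14 + 4 = 1000 B
Efficiency = app / frame = 938 / 1000 = 0.938000 = 93.8000% -> 93.80% (2 dp)

1000, 93.80


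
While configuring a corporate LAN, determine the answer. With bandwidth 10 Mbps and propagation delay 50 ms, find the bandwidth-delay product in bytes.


Given: bandwidth = 10 Mbps, delay = 50 ms
BDP in bits = 10 * 10^6 * 50 / 1000
BDP in bits = 500000
BDP in bytes = 500000 / 8 = 62500

62500


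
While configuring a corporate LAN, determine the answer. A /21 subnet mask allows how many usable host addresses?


Given: subnet mask /21
Host bits = 32 - 21 = 11
Total addresses = 2^11 = 2048
Usable hosts = 2048 - 2 (network + broadcast) = 2046

2046


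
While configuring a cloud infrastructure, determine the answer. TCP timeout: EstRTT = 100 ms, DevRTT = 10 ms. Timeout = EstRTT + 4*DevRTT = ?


Given: EstRTT = 100 ms, DevRTT = 10 ms
Timeout = EstRTT + 4 * DevRTT
4 * DevRTT = 4 * 10 = 40
Timeout = 100 + 40 = 140 ms

140


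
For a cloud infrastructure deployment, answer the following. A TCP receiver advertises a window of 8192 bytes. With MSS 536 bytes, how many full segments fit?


Given: RWND = 8192 bytes, MSS = 536 bytes
Full segments = floor(RWND / MSS)
Full segments = floor(8192 / 536)
Full segments = floor(15.2836) = 15

15


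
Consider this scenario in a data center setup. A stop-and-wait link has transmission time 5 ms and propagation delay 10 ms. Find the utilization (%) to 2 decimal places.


Given: Ttrans = 5 ms, Tprop = 10 ms
RTT = 2 * Tprop = 2 * 10 = 20 ms
U = Ttrans / (Ttrans + RTT)
U = 5 / (5 + 20)
U = 5 / 25 = 0.2
U% = 20.00%

20.00


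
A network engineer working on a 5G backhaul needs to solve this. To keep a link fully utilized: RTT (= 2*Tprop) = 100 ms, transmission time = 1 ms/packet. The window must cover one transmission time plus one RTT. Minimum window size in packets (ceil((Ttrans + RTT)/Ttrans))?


Given: Ttrans = 1 ms, RTT = 100 ms (= 2 * Tprop, Tprop = 50 ms)
Time until first ACK returns = Ttrans + RTT = 1 + 100 = 101 ms
Need W * Ttrans >= Ttrans + RTT  ->  W >= (Ttrans + RTT) / Ttrans
(Ttrans + RTT) / Ttrans = 101 / 1 = 101
W_min = ceil(101) = 101

101


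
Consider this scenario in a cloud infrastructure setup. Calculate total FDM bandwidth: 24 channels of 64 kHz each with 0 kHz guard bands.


Given: 24 channels, 64 kHz each, guard = 0 kHz
Channel bandwidth = 24 * 64 = 1536 kHz
Guard bands = 23 gaps * 0 kHz = 0 kHz
Total = 1536 + 0 = 1536 kHz

1536


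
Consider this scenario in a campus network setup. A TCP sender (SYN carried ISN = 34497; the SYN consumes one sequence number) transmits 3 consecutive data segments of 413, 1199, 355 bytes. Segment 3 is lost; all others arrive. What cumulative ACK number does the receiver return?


SYN uses sequence number 34497; first data byte = ISN + 1 = 34498.
Segment 1: SEQ = 34498, len = 413 B, covers [34498, 34910]
Segment 2: SEQ = 34911, len = 1199 B, covers [34911, 36109]
Segment 3: SEQ = 36110, len = 355 B, covers [36110, 36464] [LOST]
In-order data received: bytes [34498, 36109] (segments 1..2).
Segment 3 missing -> gap begins at byte 36110.
Cumulative ACK = next expected in-order byte = 34498 + 413 + 1199 = 36110

36110


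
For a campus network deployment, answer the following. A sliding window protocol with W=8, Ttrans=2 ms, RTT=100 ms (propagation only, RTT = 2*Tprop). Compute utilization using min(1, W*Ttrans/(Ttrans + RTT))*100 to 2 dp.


Given: W = 8, Ttrans = 2 ms, RTT = 100 ms (= 2 * Tprop, Tprop = 50 ms)
Cycle time = Ttrans + RTT = 2 + 100 = 102 ms (first packet sent until its ACK returns)
W * Ttrans = 8 * 2 = 16 ms of sending per cycle
W * Ttrans / (Ttrans + RTT) = 16 / 102 = 0.156863
U = min(1, 0.156863) = 0.156863
U% = 15.69%

15.69


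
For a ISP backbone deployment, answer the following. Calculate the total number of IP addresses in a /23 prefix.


Given: CIDR prefix /23
Host bits = 32 - 23 = 9
Total addresses = 2^9 = 512

512


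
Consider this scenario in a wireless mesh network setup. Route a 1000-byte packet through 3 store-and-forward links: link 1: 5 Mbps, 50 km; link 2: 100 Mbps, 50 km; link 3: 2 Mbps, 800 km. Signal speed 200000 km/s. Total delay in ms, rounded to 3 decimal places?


Packet = 1000 bytes = 8000 bits. Store-and-forward: sum (t_trans + t_prop) per link.
Link 1: t_trans = 8000/(5*10^6) s = 1.6000 ms; t_prop = 50/200000 s = 0.2500 ms; subtotal = 1.8500 ms
Link 2: t_trans = 8000/(100*10^6) s = 0.0800 ms; t_prop = 50/200000 s = 0.2500 ms; subtotal = 0.3300 ms
Link 3: t_trans = 8000/(2*10^6) s = 4.0000 ms; t_prop = 800/200000 s = 4.0000 ms; subtotal = 8.0000 ms
End-to-end = 1.8500 + 0.3300 + 8.0000 = 10.1800 ms -> 10.180 ms (3 dp)

10.180
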